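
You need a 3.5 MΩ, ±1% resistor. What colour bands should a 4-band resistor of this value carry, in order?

3500000 Ω = 35 × 10^5.
3 → orange
5 → green
Multiplier 10^5 → green.
±1% tolerance → brown.

orange, green, green, brown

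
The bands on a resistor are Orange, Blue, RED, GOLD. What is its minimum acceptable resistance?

Orange → 3 (first significant figure)
Blue → 6 (second significant figure)
Red → ×10^2 multiplier
Gold → ±5% tolerance
36 × 100 = 3600 Ω
Minimum = 3600 × (1 − 5/100) = 3420 Ω.

3420 Ω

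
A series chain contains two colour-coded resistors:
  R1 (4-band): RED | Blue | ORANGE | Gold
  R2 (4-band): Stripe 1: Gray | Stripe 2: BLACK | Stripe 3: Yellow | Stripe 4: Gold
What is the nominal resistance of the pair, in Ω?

R1: red, blue → 26; orange ×10^3 → 26000 Ω.
R2: grey, black → 80; yellow ×10^4 → 800000 Ω.
Series: 26000 + 800000 = 826000 Ω.

826000 Ω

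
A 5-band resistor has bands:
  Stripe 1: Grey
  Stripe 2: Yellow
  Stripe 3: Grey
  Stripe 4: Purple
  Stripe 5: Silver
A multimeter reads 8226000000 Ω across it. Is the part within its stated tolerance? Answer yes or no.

yes

Grey → 8 (first significant figure)
Yellow → 4 (second significant figure)
Grey → 8 (third significant figure)
Violet → ×10^7 multiplier
Silver → ±10% tolerance
848 × 10000000 = 8480000000 Ω
Allowed range: 7632000000 Ω to 9328000000 Ω.
8226000000 Ω lies inside that range.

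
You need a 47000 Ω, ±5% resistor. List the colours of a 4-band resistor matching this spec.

yellow, violet, orange, gold

47000 Ω = 47 × 10^3.
4 → yellow
7 → violet
Multiplier 10^3 → orange.
±5% tolerance → gold.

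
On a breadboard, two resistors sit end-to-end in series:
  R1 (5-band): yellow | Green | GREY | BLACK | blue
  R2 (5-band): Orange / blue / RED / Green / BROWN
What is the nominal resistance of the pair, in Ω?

36200458 Ω

R1: yellow, green, grey → 458; black ×1 → 458 Ω.
R2: orange, blue, red → 362; green ×10^5 → 36200000 Ω.
Series: 458 + 36200000 = 36200458 Ω.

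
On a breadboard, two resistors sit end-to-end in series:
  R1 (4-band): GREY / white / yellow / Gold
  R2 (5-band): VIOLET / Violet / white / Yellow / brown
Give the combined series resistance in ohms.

8680000 Ω

R1: grey, white → 89; yellow ×10^4 → 890000 Ω.
R2: violet, violet, white → 779; yellow ×10^4 → 7790000 Ω.
Series: 890000 + 7790000 = 8680000 Ω.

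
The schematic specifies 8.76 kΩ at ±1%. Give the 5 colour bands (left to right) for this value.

8760 Ω = 876 × 10^1.
8 → grey
7 → violet
6 → blue
Multiplier 10^1 → brown.
±1% tolerance → brown.

grey, violet, blue, brown, brown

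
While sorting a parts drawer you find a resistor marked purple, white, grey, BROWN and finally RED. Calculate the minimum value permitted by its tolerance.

7820.4 Ω

Violet → 7 (first significant figure)
White → 9 (second significant figure)
Grey → 8 (third significant figure)
Brown → ×10 multiplier
Red → ±2% tolerance
798 × 10 = 7980 Ω
Minimum = 7980 × (1 − 2/100) = 7820.4 Ω.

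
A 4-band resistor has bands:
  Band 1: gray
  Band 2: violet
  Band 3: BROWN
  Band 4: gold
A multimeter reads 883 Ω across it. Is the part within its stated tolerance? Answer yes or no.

yes

Grey → 8 (first significant figure)
Violet → 7 (second significant figure)
Brown → ×10 multiplier
Gold → ±5% tolerance
87 × 10 = 870 Ω
Allowed range: 826.5 Ω to 913.5 Ω.
883 Ω lies inside that range.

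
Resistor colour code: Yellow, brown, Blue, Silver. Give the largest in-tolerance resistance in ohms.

Yellow → 4 (first significant figure)
Brown → 1 (second significant figure)
Blue → ×10^6 multiplier
Silver → ±10% tolerance
41 × 1000000 = 41000000 Ω
Largest = 41000000 × (1 + 10/100) = 45100000 Ω.

45100000 Ω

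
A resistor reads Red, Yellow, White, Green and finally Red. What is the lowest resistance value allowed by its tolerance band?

Red → 2 (first significant figure)
Yellow → 4 (second significant figure)
White → 9 (third significant figure)
Green → ×10^5 multiplier
Red → ±2% tolerance
249 × 100000 = 24900000 Ω
Lowest = 24900000 × (1 − 2/100) = 24402000 Ω.

24402000 Ω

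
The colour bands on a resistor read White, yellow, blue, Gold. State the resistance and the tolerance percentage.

White → 9 (first significant figure)
Yellow → 4 (second significant figure)
Blue → ×10^6 multiplier
Gold → ±5% tolerance
94 × 1000000 = 94000000 Ω

94000000 Ω ±5%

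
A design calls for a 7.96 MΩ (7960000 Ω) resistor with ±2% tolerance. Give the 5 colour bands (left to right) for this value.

violet, white, blue, yellow, red

7960000 Ω = 796 × 10^4.
7 → violet
9 → white
6 → blue
Multiplier 10^4 → yellow.
±2% tolerance → red.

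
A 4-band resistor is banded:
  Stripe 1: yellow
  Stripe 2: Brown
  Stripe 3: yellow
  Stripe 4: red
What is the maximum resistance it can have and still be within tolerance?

Yellow → 4 (first significant figure)
Brown → 1 (second significant figure)
Yellow → ×10^4 multiplier
Red → ±2% tolerance
41 × 10000 = 410000 Ω
Maximum = 410000 × (1 + 2/100) = 418200 Ω.

418200 Ω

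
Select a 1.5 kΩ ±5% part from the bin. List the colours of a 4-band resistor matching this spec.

1500 Ω = 15 × 10^2.
1 → brown
5 → green
Multiplier 10^2 → red.
±5% tolerance → gold.

brown, green, red, gold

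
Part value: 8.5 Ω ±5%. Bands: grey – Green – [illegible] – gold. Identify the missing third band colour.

gold

8.5 Ω = 85 × 10^-1.
The third band is the multiplier, 10^-1, which is gold.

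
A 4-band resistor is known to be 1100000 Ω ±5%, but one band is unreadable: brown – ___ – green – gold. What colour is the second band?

brown

1100000 Ω = 11 × 10^5.
The second band gives digit 1 of the significand, and 1 is brown.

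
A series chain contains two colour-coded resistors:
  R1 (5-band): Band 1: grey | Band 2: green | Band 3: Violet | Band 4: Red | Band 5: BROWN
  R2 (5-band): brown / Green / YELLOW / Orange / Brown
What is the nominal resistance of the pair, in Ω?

239700 Ω

R1: grey, green, violet → 857; red ×10^2 → 85700 Ω.
R2: brown, green, yellow → 154; orange ×10^3 → 154000 Ω.
Series: 85700 + 154000 = 239700 Ω.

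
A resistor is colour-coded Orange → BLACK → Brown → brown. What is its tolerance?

±1%

The last band, brown, is the tolerance band.
Brown corresponds to ±1%.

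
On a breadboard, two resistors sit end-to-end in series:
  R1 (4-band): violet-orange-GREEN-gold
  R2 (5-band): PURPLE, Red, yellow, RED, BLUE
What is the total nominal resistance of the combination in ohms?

R1: violet, orange → 73; green ×10^5 → 7300000 Ω.
R2: violet, red, yellow → 724; red ×10^2 → 72400 Ω.
Series: 7300000 + 72400 = 7372400 Ω.

7372400 Ω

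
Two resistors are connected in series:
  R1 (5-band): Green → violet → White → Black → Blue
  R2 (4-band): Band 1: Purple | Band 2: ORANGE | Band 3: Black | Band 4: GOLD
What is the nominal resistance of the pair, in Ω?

652 Ω

R1: green, violet, white → 579; black ×1 → 579 Ω.
R2: violet, orange → 73; black ×1 → 73 Ω.
Series: 579 + 73 = 652 Ω.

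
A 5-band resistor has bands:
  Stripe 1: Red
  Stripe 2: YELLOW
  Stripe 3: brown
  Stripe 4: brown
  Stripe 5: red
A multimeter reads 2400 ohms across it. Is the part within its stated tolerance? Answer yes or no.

Red → 2 (first significant figure)
Yellow → 4 (second significant figure)
Brown → 1 (third significant figure)
Brown → ×10 multiplier
Red → ±2% tolerance
241 × 10 = 2410 Ω
Allowed range: 2361.8 Ω to 2458.2 Ω.
2400 ohms lies inside that range.

yes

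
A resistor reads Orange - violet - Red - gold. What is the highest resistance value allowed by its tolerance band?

3885 Ω

Orange → 3 (first significant figure)
Violet → 7 (second significant figure)
Red → ×10^2 multiplier
Gold → ±5% tolerance
37 × 100 = 3700 Ω
Highest = 3700 × (1 + 5/100) = 3885 Ω.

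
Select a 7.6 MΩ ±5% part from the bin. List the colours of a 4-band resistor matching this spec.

7600000 Ω = 76 × 10^5.
7 → violet
6 → blue
Multiplier 10^5 → green.
±5% tolerance → gold.

violet, blue, green, gold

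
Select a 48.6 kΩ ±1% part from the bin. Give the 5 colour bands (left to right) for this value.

yellow, grey, blue, red, brown

48600 Ω = 486 × 10^2.
4 → yellow
8 → grey
6 → blue
Multiplier 10^2 → red.
±1% tolerance → brown.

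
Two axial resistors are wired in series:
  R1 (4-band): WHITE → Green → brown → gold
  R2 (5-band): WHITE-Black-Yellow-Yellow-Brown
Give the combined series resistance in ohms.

R1: white, green → 95; brown ×10 → 950 Ω.
R2: white, black, yellow → 904; yellow ×10^4 → 9040000 Ω.
Series: 950 + 9040000 = 9040950 Ω.

9040950 Ω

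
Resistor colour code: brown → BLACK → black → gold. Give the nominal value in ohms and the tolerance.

Brown → 1 (first significant figure)
Black → 0 (second significant figure)
Black → ×1 multiplier
Gold → ±5% tolerance
10 × 1 = 10 Ω

10 Ω ±5%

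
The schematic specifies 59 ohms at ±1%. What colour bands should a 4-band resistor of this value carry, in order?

green, white, black, brown

59 Ω = 59 × 10^0.
5 → green
9 → white
Multiplier 10^0 → black.
±1% tolerance → brown.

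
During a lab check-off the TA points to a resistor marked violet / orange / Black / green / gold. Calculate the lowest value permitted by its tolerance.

Violet → 7 (first significant figure)
Orange → 3 (second significant figure)
Black → 0 (third significant figure)
Green → ×10^5 multiplier
Gold → ±5% tolerance
730 × 100000 = 73000000 Ω
Lowest = 73000000 × (1 − 5/100) = 69350000 Ω.

69350000 Ω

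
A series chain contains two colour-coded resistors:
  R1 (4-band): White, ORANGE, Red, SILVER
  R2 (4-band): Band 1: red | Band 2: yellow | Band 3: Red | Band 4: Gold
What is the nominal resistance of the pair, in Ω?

11700 Ω

R1: white, orange → 93; red ×10^2 → 9300 Ω.
R2: red, yellow → 24; red ×10^2 → 2400 Ω.
Series: 9300 + 2400 = 11700 Ω.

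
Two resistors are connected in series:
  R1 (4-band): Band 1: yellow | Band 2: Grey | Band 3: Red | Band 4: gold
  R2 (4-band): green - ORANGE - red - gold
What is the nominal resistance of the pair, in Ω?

R1: yellow, grey → 48; red ×10^2 → 4800 Ω.
R2: green, orange → 53; red ×10^2 → 5300 Ω.
Series: 4800 + 5300 = 10100 Ω.

10100 Ω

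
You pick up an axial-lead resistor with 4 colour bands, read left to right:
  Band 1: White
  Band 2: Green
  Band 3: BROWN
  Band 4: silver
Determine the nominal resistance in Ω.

White → 9 (first significant figure)
Green → 5 (second significant figure)
Brown → ×10 multiplier
95 × 10 = 950 Ω

950 Ω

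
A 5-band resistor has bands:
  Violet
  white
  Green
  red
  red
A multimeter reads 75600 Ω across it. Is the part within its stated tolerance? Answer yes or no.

Violet → 7 (first significant figure)
White → 9 (second significant figure)
Green → 5 (third significant figure)
Red → ×10^2 multiplier
Red → ±2% tolerance
795 × 100 = 79500 Ω
Allowed range: 77910 Ω to 81090 Ω.
75600 Ω lies outside that range.

no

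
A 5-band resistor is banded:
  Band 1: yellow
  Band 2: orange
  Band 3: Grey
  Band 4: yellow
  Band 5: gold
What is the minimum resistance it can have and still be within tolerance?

Yellow → 4 (first significant figure)
Orange → 3 (second significant figure)
Grey → 8 (third significant figure)
Yellow → ×10^4 multiplier
Gold → ±5% tolerance
438 × 10000 = 4380000 Ω
Minimum = 4380000 × (1 − 5/100) = 4161000 Ω.

4161000 Ω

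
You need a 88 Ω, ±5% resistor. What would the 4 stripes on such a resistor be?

88 Ω = 88 × 10^0.
8 → grey
8 → grey
Multiplier 10^0 → black.
±5% tolerance → gold.

grey, grey, black, gold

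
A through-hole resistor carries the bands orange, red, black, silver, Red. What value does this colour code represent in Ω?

Orange → 3 (first significant figure)
Red → 2 (second significant figure)
Black → 0 (third significant figure)
Silver → ×0.01 multiplier
320 × 0.01 = 3.2 Ω

3.2 Ω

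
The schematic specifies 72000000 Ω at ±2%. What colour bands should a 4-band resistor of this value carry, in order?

72000000 Ω = 72 × 10^6.
7 → violet
2 → red
Multiplier 10^6 → blue.
±2% tolerance → red.

violet, red, blue, red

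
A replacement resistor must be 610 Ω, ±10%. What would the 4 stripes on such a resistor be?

610 Ω = 61 × 10^1.
6 → blue
1 → brown
Multiplier 10^1 → brown.
±10% tolerance → silver.

blue, brown, brown, silver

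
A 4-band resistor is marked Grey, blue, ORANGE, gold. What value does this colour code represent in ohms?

Grey → 8 (first significant figure)
Blue → 6 (second significant figure)
Orange → ×10^3 multiplier
86 × 1000 = 86000 Ω

86000 Ω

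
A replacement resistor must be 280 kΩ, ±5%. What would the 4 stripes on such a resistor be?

red, grey, yellow, gold

280000 Ω = 28 × 10^4.
2 → red
8 → grey
Multiplier 10^4 → yellow.
±5% tolerance → gold.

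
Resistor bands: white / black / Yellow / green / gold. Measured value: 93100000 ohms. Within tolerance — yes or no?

White → 9 (first significant figure)
Black → 0 (second significant figure)
Yellow → 4 (third significant figure)
Green → ×10^5 multiplier
Gold → ±5% tolerance
904 × 100000 = 90400000 Ω
Allowed range: 85880000 Ω to 94920000 Ω.
93100000 ohms lies inside that range.

yes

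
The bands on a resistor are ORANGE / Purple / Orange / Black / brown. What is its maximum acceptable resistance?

376.73 Ω

Orange → 3 (first significant figure)
Violet → 7 (second significant figure)
Orange → 3 (third significant figure)
Black → ×1 multiplier
Brown → ±1% tolerance
373 × 1 = 373 Ω
Maximum = 373 × (1 + 1/100) = 376.73 Ω.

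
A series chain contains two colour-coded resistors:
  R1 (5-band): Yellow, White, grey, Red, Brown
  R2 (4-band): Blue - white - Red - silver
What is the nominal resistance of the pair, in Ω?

56700 Ω

R1: yellow, white, grey → 498; red ×10^2 → 49800 Ω.
R2: blue, white → 69; red ×10^2 → 6900 Ω.
Series: 49800 + 6900 = 56700 Ω.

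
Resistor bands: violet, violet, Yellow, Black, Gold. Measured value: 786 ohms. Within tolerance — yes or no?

yes

Violet → 7 (first significant figure)
Violet → 7 (second significant figure)
Yellow → 4 (third significant figure)
Black → ×1 multiplier
Gold → ±5% tolerance
774 × 1 = 774 Ω
Allowed range: 735.3 Ω to 812.7 Ω.
786 ohms lies inside that range.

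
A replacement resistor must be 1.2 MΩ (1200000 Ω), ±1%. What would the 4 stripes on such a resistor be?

1200000 Ω = 12 × 10^5.
1 → brown
2 → red
Multiplier 10^5 → green.
±1% tolerance → brown.

brown, red, green, brown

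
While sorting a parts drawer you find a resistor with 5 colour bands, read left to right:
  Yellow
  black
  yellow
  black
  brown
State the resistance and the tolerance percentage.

Yellow → 4 (first significant figure)
Black → 0 (second significant figure)
Yellow → 4 (third significant figure)
Black → ×1 multiplier
Brown → ±1% tolerance
404 × 1 = 404 Ω

404 Ω ±1%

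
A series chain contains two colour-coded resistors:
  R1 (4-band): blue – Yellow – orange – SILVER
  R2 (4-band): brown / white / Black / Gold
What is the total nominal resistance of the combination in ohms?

R1: blue, yellow → 64; orange ×10^3 → 64000 Ω.
R2: brown, white → 19; black ×1 → 19 Ω.
Series: 64000 + 19 = 64019 Ω.

64019 Ω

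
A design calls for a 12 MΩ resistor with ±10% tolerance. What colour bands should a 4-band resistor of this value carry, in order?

12000000 Ω = 12 × 10^6.
1 → brown
2 → red
Multiplier 10^6 → blue.
±10% tolerance → silver.

brown, red, blue, silver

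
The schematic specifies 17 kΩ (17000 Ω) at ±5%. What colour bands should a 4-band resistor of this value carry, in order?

17000 Ω = 17 × 10^3.
1 → brown
7 → violet
Multiplier 10^3 → orange.
±5% tolerance → gold.

brown, violet, orange, gold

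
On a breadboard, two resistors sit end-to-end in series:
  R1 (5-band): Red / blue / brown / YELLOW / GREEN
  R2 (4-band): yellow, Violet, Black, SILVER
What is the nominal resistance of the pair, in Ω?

R1: red, blue, brown → 261; yellow ×10^4 → 2610000 Ω.
R2: yellow, violet → 47; black ×1 → 47 Ω.
Series: 2610000 + 47 = 2610047 Ω.

2610047 Ω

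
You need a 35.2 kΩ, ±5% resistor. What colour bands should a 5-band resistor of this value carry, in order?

orange, green, red, red, gold

35200 Ω = 352 × 10^2.
3 → orange
5 → green
2 → red
Multiplier 10^2 → red.
±5% tolerance → gold.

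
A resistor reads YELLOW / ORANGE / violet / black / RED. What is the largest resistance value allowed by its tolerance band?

Yellow → 4 (first significant figure)
Orange → 3 (second significant figure)
Violet → 7 (third significant figure)
Black → ×1 multiplier
Red → ±2% tolerance
437 × 1 = 437 Ω
Largest = 437 × (1 + 2/100) = 445.74 Ω.

445.74 Ω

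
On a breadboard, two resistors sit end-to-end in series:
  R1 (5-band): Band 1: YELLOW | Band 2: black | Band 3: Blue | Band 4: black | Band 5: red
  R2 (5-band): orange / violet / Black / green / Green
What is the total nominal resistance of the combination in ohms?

37000406 Ω

R1: yellow, black, blue → 406; black ×1 → 406 Ω.
R2: orange, violet, black → 370; green ×10^5 → 37000000 Ω.
Series: 406 + 37000000 = 37000406 Ω.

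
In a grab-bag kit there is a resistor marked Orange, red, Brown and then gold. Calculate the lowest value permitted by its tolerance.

Orange → 3 (first significant figure)
Red → 2 (second significant figure)
Brown → ×10 multiplier
Gold → ±5% tolerance
32 × 10 = 320 Ω
Lowest = 320 × (1 − 5/100) = 304 Ω.

304 Ω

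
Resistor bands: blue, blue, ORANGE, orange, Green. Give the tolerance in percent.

±0.5%

The last band, green, is the tolerance band.
Green corresponds to ±0.5%.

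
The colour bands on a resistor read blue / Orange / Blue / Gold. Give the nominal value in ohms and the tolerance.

63000000 Ω ±5%

Blue → 6 (first significant figure)
Orange → 3 (second significant figure)
Blue → ×10^6 multiplier
Gold → ±5% tolerance
63 × 1000000 = 63000000 Ω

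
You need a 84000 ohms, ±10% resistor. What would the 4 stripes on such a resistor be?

grey, yellow, orange, silver

84000 Ω = 84 × 10^3.
8 → grey
4 → yellow
Multiplier 10^3 → orange.
±10% tolerance → silver.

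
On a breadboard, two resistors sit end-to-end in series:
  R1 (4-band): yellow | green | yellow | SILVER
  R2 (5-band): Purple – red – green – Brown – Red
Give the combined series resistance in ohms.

457250 Ω

R1: yellow, green → 45; yellow ×10^4 → 450000 Ω.
R2: violet, red, green → 725; brown ×10 → 7250 Ω.
Series: 450000 + 7250 = 457250 Ω.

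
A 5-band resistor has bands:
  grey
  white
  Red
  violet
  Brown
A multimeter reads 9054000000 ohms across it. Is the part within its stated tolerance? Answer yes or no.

Grey → 8 (first significant figure)
White → 9 (second significant figure)
Red → 2 (third significant figure)
Violet → ×10^7 multiplier
Brown → ±1% tolerance
892 × 10000000 = 8920000000 Ω
Allowed range: 8830800000 Ω to 9009200000 Ω.
9054000000 ohms lies outside that range.

no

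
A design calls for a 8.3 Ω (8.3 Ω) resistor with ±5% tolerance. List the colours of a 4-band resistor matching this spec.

grey, orange, gold, gold

8.3 Ω = 83 × 10^-1.
8 → grey
3 → orange
Multiplier 10^-1 → gold.
±5% tolerance → gold.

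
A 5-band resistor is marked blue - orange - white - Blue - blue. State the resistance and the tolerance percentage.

639000000 Ω ±0.25%

Blue → 6 (first significant figure)
Orange → 3 (second significant figure)
White → 9 (third significant figure)
Blue → ×10^6 multiplier
Blue → ±0.25% tolerance
639 × 1000000 = 639000000 Ω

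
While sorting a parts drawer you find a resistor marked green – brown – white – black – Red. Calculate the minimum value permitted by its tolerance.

Green → 5 (first significant figure)
Brown → 1 (second significant figure)
White → 9 (third significant figure)
Black → ×1 multiplier
Red → ±2% tolerance
519 × 1 = 519 Ω
Minimum = 519 × (1 − 2/100) = 508.62 Ω.

508.62 Ω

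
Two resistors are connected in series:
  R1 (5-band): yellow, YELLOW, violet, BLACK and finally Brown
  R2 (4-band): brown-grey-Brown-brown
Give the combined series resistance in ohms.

627 Ω

R1: yellow, yellow, violet → 447; black ×1 → 447 Ω.
R2: brown, grey → 18; brown ×10 → 180 Ω.
Series: 447 + 180 = 627 Ω.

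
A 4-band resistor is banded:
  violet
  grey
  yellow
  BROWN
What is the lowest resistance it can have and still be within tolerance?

772200 Ω

Violet → 7 (first significant figure)
Grey → 8 (second significant figure)
Yellow → ×10^4 multiplier
Brown → ±1% tolerance
78 × 10000 = 780000 Ω
Lowest = 780000 × (1 − 1/100) = 772200 Ω.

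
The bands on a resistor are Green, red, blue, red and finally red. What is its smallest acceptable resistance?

51548 Ω

Green → 5 (first significant figure)
Red → 2 (second significant figure)
Blue → 6 (third significant figure)
Red → ×10^2 multiplier
Red → ±2% tolerance
526 × 100 = 52600 Ω
Smallest = 52600 × (1 − 2/100) = 51548 Ω.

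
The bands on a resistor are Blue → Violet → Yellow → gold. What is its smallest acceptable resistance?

Blue → 6 (first significant figure)
Violet → 7 (second significant figure)
Yellow → ×10^4 multiplier
Gold → ±5% tolerance
67 × 10000 = 670000 Ω
Smallest = 670000 × (1 − 5/100) = 636500 Ω.

636500 Ω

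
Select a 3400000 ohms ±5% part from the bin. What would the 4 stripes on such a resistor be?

orange, yellow, green, gold

3400000 Ω = 34 × 10^5.
3 → orange
4 → yellow
Multiplier 10^5 → green.
±5% tolerance → gold.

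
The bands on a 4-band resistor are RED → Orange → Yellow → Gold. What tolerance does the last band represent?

±5%

The last band, gold, is the tolerance band.
Gold corresponds to ±5%.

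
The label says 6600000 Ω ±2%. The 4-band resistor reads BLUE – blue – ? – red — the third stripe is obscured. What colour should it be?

6600000 Ω = 66 × 10^5.
The third band is the multiplier, 10^5, which is green.

green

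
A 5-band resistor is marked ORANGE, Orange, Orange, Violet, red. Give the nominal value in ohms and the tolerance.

3330000000 Ω ±2%

Orange → 3 (first significant figure)
Orange → 3 (second significant figure)
Orange → 3 (third significant figure)
Violet → ×10^7 multiplier
Red → ±2% tolerance
333 × 10000000 = 3330000000 Ω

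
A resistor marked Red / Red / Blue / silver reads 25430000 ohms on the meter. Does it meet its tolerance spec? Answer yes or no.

no

Red → 2 (first significant figure)
Red → 2 (second significant figure)
Blue → ×10^6 multiplier
Silver → ±10% tolerance
22 × 1000000 = 22000000 Ω
Allowed range: 19800000 Ω to 24200000 Ω.
25430000 ohms lies outside that range.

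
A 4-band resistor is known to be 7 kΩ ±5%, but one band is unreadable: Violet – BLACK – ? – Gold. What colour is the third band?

7000 Ω = 70 × 10^2.
The third band is the multiplier, 10^2, which is red.

red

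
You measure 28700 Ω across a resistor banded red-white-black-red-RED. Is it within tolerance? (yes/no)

Red → 2 (first significant figure)
White → 9 (second significant figure)
Black → 0 (third significant figure)
Red → ×10^2 multiplier
Red → ±2% tolerance
290 × 100 = 29000 Ω
Allowed range: 28420 Ω to 29580 Ω.
28700 Ω lies inside that range.

yes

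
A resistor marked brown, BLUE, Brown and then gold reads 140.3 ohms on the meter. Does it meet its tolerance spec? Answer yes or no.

Brown → 1 (first significant figure)
Blue → 6 (second significant figure)
Brown → ×10 multiplier
Gold → ±5% tolerance
16 × 10 = 160 Ω
Allowed range: 152 Ω to 168 Ω.
140.3 ohms lies outside that range.

no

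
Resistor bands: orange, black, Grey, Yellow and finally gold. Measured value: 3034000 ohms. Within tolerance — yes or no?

yes

Orange → 3 (first significant figure)
Black → 0 (second significant figure)
Grey → 8 (third significant figure)
Yellow → ×10^4 multiplier
Gold → ±5% tolerance
308 × 10000 = 3080000 Ω
Allowed range: 2926000 Ω to 3234000 Ω.
3034000 ohms lies inside that range.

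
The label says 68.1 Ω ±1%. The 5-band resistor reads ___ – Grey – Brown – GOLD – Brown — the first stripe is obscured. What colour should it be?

68.1 Ω = 681 × 10^-1.
The first band gives digit 6 of the significand, and 6 is blue.

blue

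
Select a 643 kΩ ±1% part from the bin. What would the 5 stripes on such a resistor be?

blue, yellow, orange, orange, brown

643000 Ω = 643 × 10^3.
6 → blue
4 → yellow
3 → orange
Multiplier 10^3 → orange.
±1% tolerance → brown.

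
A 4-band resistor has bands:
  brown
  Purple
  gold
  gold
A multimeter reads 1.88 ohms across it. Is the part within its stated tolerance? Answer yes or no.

Brown → 1 (first significant figure)
Violet → 7 (second significant figure)
Gold → ×0.1 multiplier
Gold → ±5% tolerance
17 × 0.1 = 1.7 Ω
Allowed range: 1.615 Ω to 1.785 Ω.
1.88 ohms lies outside that range.

no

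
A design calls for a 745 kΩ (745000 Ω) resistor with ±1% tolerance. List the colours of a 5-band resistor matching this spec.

violet, yellow, green, orange, brown

745000 Ω = 745 × 10^3.
7 → violet
4 → yellow
5 → green
Multiplier 10^3 → orange.
±1% tolerance → brown.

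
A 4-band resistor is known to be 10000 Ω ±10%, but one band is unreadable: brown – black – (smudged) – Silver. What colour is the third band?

orange

10000 Ω = 10 × 10^3.
The third band is the multiplier, 10^3, which is orange.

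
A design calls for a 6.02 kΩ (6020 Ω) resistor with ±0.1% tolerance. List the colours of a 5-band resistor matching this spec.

blue, black, red, brown, violet

6020 Ω = 602 × 10^1.
6 → blue
0 → black
2 → red
Multiplier 10^1 → brown.
±0.1% tolerance → violet.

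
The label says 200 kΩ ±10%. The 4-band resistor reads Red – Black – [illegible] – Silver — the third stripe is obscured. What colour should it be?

200000 Ω = 20 × 10^4.
The third band is the multiplier, 10^4, which is yellow.

yellow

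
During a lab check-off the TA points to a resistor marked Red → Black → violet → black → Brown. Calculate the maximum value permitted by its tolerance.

Red → 2 (first significant figure)
Black → 0 (second significant figure)
Violet → 7 (third significant figure)
Black → ×1 multiplier
Brown → ±1% tolerance
207 × 1 = 207 Ω
Maximum = 207 × (1 + 1/100) = 209.07 Ω.

209.07 Ω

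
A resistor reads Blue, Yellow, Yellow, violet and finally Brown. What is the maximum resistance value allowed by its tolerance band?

6504400000 Ω

Blue → 6 (first significant figure)
Yellow → 4 (second significant figure)
Yellow → 4 (third significant figure)
Violet → ×10^7 multiplier
Brown → ±1% tolerance
644 × 10000000 = 6440000000 Ω
Maximum = 6440000000 × (1 + 1/100) = 6504400000 Ω.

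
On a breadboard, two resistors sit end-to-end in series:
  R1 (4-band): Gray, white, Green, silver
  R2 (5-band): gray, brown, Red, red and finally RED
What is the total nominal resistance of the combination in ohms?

R1: grey, white → 89; green ×10^5 → 8900000 Ω.
R2: grey, brown, red → 812; red ×10^2 → 81200 Ω.
Series: 8900000 + 81200 = 8981200 Ω.

8981200 Ω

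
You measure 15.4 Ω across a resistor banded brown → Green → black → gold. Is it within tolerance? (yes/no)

yes

Brown → 1 (first significant figure)
Green → 5 (second significant figure)
Black → ×1 multiplier
Gold → ±5% tolerance
15 × 1 = 15 Ω
Allowed range: 14.25 Ω to 15.75 Ω.
15.4 Ω lies inside that range.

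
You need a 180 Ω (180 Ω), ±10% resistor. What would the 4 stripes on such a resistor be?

180 Ω = 18 × 10^1.
1 → brown
8 → grey
Multiplier 10^1 → brown.
±10% tolerance → silver.

brown, grey, brown, silver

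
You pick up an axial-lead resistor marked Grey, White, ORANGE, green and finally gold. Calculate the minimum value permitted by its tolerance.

Grey → 8 (first significant figure)
White → 9 (second significant figure)
Orange → 3 (third significant figure)
Green → ×10^5 multiplier
Gold → ±5% tolerance
893 × 100000 = 89300000 Ω
Minimum = 89300000 × (1 − 5/100) = 84835000 Ω.

84835000 Ω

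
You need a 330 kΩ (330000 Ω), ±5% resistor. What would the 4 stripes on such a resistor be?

330000 Ω = 33 × 10^4.
3 → orange
3 → orange
Multiplier 10^4 → yellow.
±5% tolerance → gold.

orange, orange, yellow, gold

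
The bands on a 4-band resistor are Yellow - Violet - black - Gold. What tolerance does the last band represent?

±5%

The last band, gold, is the tolerance band.
Gold corresponds to ±5%.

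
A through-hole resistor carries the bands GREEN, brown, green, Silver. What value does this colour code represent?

Green → 5 (first significant figure)
Brown → 1 (second significant figure)
Green → ×10^5 multiplier
51 × 100000 = 5100000 Ω

5100000 Ω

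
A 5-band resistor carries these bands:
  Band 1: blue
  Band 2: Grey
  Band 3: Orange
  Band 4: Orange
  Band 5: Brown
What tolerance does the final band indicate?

The last band, brown, is the tolerance band.
Brown corresponds to ±1%.

±1%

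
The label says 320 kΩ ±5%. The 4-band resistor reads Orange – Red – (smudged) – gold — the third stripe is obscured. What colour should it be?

yellow

320000 Ω = 32 × 10^4.
The third band is the multiplier, 10^4, which is yellow.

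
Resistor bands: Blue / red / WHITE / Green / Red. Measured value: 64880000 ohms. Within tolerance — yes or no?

Blue → 6 (first significant figure)
Red → 2 (second significant figure)
White → 9 (third significant figure)
Green → ×10^5 multiplier
Red → ±2% tolerance
629 × 100000 = 62900000 Ω
Allowed range: 61642000 Ω to 64158000 Ω.
64880000 ohms lies outside that range.

no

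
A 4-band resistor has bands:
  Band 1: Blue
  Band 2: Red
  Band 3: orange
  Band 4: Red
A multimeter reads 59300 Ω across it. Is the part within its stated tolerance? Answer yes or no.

Blue → 6 (first significant figure)
Red → 2 (second significant figure)
Orange → ×10^3 multiplier
Red → ±2% tolerance
62 × 1000 = 62000 Ω
Allowed range: 60760 Ω to 63240 Ω.
59300 Ω lies outside that range.

no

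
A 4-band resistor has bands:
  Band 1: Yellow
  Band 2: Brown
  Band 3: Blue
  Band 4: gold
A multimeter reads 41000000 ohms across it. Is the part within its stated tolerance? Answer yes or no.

yes

Yellow → 4 (first significant figure)
Brown → 1 (second significant figure)
Blue → ×10^6 multiplier
Gold → ±5% tolerance
41 × 1000000 = 41000000 Ω
Allowed range: 38950000 Ω to 43050000 Ω.
41000000 ohms lies inside that range.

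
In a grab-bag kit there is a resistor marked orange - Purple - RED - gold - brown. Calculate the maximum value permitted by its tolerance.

37.572 Ω

Orange → 3 (first significant figure)
Violet → 7 (second significant figure)
Red → 2 (third significant figure)
Gold → ×0.1 multiplier
Brown → ±1% tolerance
372 × 0.1 = 37.2 Ω
Maximum = 37.2 × (1 + 1/100) = 37.572 Ω.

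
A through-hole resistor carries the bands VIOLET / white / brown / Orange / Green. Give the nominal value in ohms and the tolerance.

Violet → 7 (first significant figure)
White → 9 (second significant figure)
Brown → 1 (third significant figure)
Orange → ×10^3 multiplier
Green → ±0.5% tolerance
791 × 1000 = 791000 Ω

791000 Ω ±0.5%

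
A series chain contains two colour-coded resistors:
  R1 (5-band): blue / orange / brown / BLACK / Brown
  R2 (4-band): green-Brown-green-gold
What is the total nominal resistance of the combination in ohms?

R1: blue, orange, brown → 631; black ×1 → 631 Ω.
R2: green, brown → 51; green ×10^5 → 5100000 Ω.
Series: 631 + 5100000 = 5100631 Ω.

5100631 Ω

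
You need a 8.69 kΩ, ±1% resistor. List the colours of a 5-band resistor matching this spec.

grey, blue, white, brown, brown

8690 Ω = 869 × 10^1.
8 → grey
6 → blue
9 → white
Multiplier 10^1 → brown.
±1% tolerance → brown.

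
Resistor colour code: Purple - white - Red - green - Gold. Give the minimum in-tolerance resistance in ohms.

Violet → 7 (first significant figure)
White → 9 (second significant figure)
Red → 2 (third significant figure)
Green → ×10^5 multiplier
Gold → ±5% tolerance
792 × 100000 = 79200000 Ω
Minimum = 79200000 × (1 − 5/100) = 75240000 Ω.

75240000 Ω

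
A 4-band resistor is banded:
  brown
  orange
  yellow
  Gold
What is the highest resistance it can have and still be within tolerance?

136500 Ω

Brown → 1 (first significant figure)
Orange → 3 (second significant figure)
Yellow → ×10^4 multiplier
Gold → ±5% tolerance
13 × 10000 = 130000 Ω
Highest = 130000 × (1 + 5/100) = 136500 Ω.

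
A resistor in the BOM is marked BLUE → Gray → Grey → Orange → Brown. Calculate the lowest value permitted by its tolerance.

Blue → 6 (first significant figure)
Grey → 8 (second significant figure)
Grey → 8 (third significant figure)
Orange → ×10^3 multiplier
Brown → ±1% tolerance
688 × 1000 = 688000 Ω
Lowest = 688000 × (1 − 1/100) = 681120 Ω.

681120 Ω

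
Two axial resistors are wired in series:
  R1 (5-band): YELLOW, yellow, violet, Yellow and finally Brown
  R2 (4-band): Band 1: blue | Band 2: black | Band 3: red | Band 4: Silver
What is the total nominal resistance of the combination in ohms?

4476000 Ω

R1: yellow, yellow, violet → 447; yellow ×10^4 → 4470000 Ω.
R2: blue, black → 60; red ×10^2 → 6000 Ω.
Series: 4470000 + 6000 = 4476000 Ω.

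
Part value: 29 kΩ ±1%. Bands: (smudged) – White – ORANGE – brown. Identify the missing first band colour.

red

29000 Ω = 29 × 10^3.
The first band gives digit 2 of the significand, and 2 is red.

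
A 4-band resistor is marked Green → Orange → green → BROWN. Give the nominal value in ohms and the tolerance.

5300000 Ω ±1%

Green → 5 (first significant figure)
Orange → 3 (second significant figure)
Green → ×10^5 multiplier
Brown → ±1% tolerance
53 × 100000 = 5300000 Ω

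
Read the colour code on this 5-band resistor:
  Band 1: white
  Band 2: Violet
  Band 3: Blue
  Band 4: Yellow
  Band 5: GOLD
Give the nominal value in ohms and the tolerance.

9760000 Ω ±5%

White → 9 (first significant figure)
Violet → 7 (second significant figure)
Blue → 6 (third significant figure)
Yellow → ×10^4 multiplier
Gold → ±5% tolerance
976 × 10000 = 9760000 Ω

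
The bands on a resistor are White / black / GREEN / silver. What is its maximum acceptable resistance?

White → 9 (first significant figure)
Black → 0 (second significant figure)
Green → ×10^5 multiplier
Silver → ±10% tolerance
90 × 100000 = 9000000 Ω
Maximum = 9000000 × (1 + 10/100) = 9900000 Ω.

9900000 Ω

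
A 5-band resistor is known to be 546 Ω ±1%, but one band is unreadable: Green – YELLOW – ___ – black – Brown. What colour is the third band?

546 Ω = 546 × 10^0.
The third band gives digit 6 of the significand, and 6 is blue.

blue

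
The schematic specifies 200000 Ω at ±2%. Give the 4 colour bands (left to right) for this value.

200000 Ω = 20 × 10^4.
2 → red
0 → black
Multiplier 10^4 → yellow.
±2% tolerance → red.

red, black, yellow, red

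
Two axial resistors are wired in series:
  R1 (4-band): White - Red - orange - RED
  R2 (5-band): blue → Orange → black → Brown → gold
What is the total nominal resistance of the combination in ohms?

R1: white, red → 92; orange ×10^3 → 92000 Ω.
R2: blue, orange, black → 630; brown ×10 → 6300 Ω.
Series: 92000 + 6300 = 98300 Ω.

98300 Ω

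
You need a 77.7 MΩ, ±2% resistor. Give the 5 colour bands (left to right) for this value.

violet, violet, violet, green, red

77700000 Ω = 777 × 10^5.
7 → violet
7 → violet
7 → violet
Multiplier 10^5 → green.
±2% tolerance → red.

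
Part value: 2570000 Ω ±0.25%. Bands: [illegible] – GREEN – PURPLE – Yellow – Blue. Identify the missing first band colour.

red

2570000 Ω = 257 × 10^4.
The first band gives digit 2 of the significand, and 2 is red.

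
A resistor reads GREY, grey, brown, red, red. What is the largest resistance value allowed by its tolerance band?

89862 Ω

Grey → 8 (first significant figure)
Grey → 8 (second significant figure)
Brown → 1 (third significant figure)
Red → ×10^2 multiplier
Red → ±2% tolerance
881 × 100 = 88100 Ω
Largest = 88100 × (1 + 2/100) = 89862 Ω.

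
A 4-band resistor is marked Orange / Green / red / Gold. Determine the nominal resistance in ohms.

3500 Ω

Orange → 3 (first significant figure)
Green → 5 (second significant figure)
Red → ×10^2 multiplier
35 × 100 = 3500 Ω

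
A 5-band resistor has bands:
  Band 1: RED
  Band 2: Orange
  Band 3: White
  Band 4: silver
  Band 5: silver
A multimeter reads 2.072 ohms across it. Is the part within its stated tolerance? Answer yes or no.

no

Red → 2 (first significant figure)
Orange → 3 (second significant figure)
White → 9 (third significant figure)
Silver → ×0.01 multiplier
Silver → ±10% tolerance
239 × 0.01 = 2.39 Ω
Allowed range: 2.151 Ω to 2.629 Ω.
2.072 ohms lies outside that range.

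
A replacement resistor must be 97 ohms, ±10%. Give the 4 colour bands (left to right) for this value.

97 Ω = 97 × 10^0.
9 → white
7 → violet
Multiplier 10^0 → black.
±10% tolerance → silver.

white, violet, black, silver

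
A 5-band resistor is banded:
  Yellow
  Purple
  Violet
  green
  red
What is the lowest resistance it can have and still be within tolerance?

46746000 Ω

Yellow → 4 (first significant figure)
Violet → 7 (second significant figure)
Violet → 7 (third significant figure)
Green → ×10^5 multiplier
Red → ±2% tolerance
477 × 100000 = 47700000 Ω
Lowest = 47700000 × (1 − 2/100) = 46746000 Ω.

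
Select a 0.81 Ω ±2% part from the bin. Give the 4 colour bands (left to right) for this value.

0.81 Ω = 81 × 10^-2.
8 → grey
1 → brown
Multiplier 10^-2 → silver.
±2% tolerance → red.

grey, brown, silver, red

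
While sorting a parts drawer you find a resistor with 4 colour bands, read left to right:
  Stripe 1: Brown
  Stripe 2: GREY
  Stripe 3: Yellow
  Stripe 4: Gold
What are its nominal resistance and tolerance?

180000 Ω ±5%

Brown → 1 (first significant figure)
Grey → 8 (second significant figure)
Yellow → ×10^4 multiplier
Gold → ±5% tolerance
18 × 10000 = 180000 Ω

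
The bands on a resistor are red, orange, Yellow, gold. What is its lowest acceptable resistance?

Red → 2 (first significant figure)
Orange → 3 (second significant figure)
Yellow → ×10^4 multiplier
Gold → ±5% tolerance
23 × 10000 = 230000 Ω
Lowest = 230000 × (1 − 5/100) = 218500 Ω.

218500 Ω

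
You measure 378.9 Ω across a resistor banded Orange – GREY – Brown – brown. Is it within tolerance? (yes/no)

Orange → 3 (first significant figure)
Grey → 8 (second significant figure)
Brown → ×10 multiplier
Brown → ±1% tolerance
38 × 10 = 380 Ω
Allowed range: 376.2 Ω to 383.8 Ω.
378.9 Ω lies inside that range.

yes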